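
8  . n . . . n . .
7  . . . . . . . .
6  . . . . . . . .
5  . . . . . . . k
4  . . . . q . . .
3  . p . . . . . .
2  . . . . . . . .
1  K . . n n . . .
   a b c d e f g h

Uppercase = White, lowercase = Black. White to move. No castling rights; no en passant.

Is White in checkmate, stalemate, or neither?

stalemate

White to move; white king on a1.
In check: no.
King squares — b1: attacked by Qe4; a2: attacked by Pb3; b2: attacked by Nd1.
Legal moves for White: none.
Not in check and no legal moves → stalemate.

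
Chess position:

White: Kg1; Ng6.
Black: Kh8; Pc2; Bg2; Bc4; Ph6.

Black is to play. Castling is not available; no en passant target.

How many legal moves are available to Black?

3

Black to move; king on h8.
In check: yes, from the white knight on g6.
Legal moves: Kg8, Kh7, Kg7.
Count: 3.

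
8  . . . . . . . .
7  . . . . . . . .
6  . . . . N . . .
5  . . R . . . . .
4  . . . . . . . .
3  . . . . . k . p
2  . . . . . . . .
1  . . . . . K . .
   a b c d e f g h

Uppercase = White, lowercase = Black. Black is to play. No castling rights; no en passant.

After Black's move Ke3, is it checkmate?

no

After Ke3: white king on f1; in check: no.
White is not in check, so this cannot be checkmate.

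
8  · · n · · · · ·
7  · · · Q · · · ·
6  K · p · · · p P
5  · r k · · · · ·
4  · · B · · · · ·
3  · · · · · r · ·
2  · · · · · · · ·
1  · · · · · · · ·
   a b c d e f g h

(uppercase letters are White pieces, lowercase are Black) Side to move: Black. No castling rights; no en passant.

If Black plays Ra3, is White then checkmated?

After Ra3: white king on a6; in check: yes, from the black rook on a3.
King squares — a5: attacked by Ra3; b5: attacked by Kc5; b6: attacked by Rb5; a7: attacked by Ra3; b7: attacked by Rb5.
White has no legal moves → checkmate.

yes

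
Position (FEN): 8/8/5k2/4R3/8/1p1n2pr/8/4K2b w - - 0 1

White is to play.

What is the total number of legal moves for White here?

4

White to move; king on e1.
In check: yes, from the black knight on d3.
Legal moves: Ke2, Kd2, Kf1, Kd1.
Count: 4.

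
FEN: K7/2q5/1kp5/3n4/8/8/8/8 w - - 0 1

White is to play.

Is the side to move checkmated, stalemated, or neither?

White to move; white king on a8.
In check: no.
King squares — a7: attacked by Kb6; b7: attacked by Kb6; b8: attacked by Qc7.
Legal moves for White: none.
Not in check and no legal moves → stalemate.

stalemate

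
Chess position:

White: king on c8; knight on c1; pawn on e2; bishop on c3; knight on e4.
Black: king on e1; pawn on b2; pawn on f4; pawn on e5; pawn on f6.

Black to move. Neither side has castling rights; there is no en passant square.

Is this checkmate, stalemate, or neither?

neither

Black to move; black king on e1.
In check: yes, from the white bishop on c3.
Legal moves for Black: Kf1, Kd1.
Black is in check but has 2 legal moves → neither.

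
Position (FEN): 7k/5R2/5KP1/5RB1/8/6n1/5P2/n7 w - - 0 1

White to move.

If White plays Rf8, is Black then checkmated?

After Rf8: black king on h8; in check: yes, from the white rook on f8.
King squares — g7: attacked by Kf6; h7: attacked by Pg6; g8: attacked by Rf8.
Black has no legal moves → checkmate.

yes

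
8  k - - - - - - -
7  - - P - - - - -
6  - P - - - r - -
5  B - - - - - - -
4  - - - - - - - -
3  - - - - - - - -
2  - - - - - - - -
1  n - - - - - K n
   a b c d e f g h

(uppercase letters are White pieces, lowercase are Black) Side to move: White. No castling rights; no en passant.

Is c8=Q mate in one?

yes

After c8=Q: black king on a8; in check: yes, from the white queen on c8.
King squares — a7: attacked by Pb6; b7: attacked by Qc8; b8: attacked by Qc8.
Black has no legal moves → checkmate.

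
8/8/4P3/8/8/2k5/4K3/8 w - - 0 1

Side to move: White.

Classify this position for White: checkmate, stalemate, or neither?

neither

White to move; white king on e2.
In check: no.
Legal moves for White: Kf3, Ke3, Kf2, Kf1, Ke1, Kd1, e7.
White has 7 legal moves and is not in check → neither.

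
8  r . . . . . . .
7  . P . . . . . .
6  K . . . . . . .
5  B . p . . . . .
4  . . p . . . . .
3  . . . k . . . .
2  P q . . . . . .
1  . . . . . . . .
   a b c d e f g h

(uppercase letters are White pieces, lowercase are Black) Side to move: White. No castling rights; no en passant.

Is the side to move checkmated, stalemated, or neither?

White to move; white king on a6.
In check: yes, from the black rook on a8.
Legal moves for White: bxa8=Q, bxa8=R, bxa8=B, bxa8=N.
White is in check but has 4 legal moves → neither.

neither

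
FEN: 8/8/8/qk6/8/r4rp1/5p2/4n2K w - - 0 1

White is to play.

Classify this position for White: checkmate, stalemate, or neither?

stalemate

White to move; white king on h1.
In check: no.
King squares — g1: attacked by Pf2; g2: attacked by Ne1; h2: attacked by Pg3.
Legal moves for White: none.
Not in check and no legal moves → stalemate.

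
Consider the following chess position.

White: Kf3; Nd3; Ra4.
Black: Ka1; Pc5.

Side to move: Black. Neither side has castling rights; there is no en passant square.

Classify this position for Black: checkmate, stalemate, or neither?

neither

Black to move; black king on a1.
In check: yes, from the white rook on a4.
King squares — b1: available; a2: attacked by Ra4; b2: attacked by Nd3.
Legal moves for Black: Kb1.
Black is in check but has 1 legal move → neither.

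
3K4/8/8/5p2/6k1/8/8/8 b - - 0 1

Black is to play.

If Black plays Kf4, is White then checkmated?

After Kf4: white king on d8; in check: no.
White is not in check, so this cannot be checkmate.

no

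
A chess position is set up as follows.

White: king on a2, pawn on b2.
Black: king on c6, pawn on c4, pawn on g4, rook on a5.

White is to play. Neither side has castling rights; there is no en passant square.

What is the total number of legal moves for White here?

White to move; king on a2.
In check: yes, from the black rook on a5.
Legal moves: Kb1.
Count: 1.

1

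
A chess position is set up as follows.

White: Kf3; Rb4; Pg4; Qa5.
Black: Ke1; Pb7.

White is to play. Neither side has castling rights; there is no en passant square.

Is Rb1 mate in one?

After Rb1: black king on e1; in check: yes, from the white rook on b1 and the white queen on a5.
King squares — d1: attacked by Rb1; f1: attacked by Rb1; d2: attacked by Qa5; e2: attacked by Kf3; f2: attacked by Kf3.
Black has no legal moves → checkmate.

yes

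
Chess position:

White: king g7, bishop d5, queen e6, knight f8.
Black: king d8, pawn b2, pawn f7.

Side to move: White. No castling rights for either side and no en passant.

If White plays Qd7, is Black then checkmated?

yes

After Qd7: black king on d8; in check: yes, from the white queen on d7.
King squares — c7: attacked by Qd7; d7: attacked by Nf8; e7: attacked by Qd7; c8: attacked by Qd7; e8: attacked by Qd7.
Black has no legal moves → checkmate.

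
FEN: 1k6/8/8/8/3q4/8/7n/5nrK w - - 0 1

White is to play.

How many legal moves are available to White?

White to move; king on h1.
In check: yes, from the black rook on g1.
Legal moves: none.
Count: 0.

0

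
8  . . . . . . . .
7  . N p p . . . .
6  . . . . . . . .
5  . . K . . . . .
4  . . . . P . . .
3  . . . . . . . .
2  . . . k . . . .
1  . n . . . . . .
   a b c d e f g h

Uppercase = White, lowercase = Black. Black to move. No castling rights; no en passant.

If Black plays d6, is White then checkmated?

no

After d6: white king on c5; in check: yes, from the black pawn on d6.
White has 7 legal replies: Kc6, Kd5, Kb5, Kd4, Kc4, Kb4, Nxd6.
In check but a legal move exists → not checkmate.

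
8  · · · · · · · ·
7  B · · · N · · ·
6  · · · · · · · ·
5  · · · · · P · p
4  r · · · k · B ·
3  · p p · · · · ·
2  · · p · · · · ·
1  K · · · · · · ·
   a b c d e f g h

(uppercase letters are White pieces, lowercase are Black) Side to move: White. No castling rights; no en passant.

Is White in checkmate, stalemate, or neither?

checkmate

White to move; white king on a1.
In check: yes, from the black rook on a4.
King squares — b1: attacked by Pc2; a2: attacked by Pb3; b2: attacked by Pc3.
Legal moves for White: none.
In check with no legal moves → checkmate.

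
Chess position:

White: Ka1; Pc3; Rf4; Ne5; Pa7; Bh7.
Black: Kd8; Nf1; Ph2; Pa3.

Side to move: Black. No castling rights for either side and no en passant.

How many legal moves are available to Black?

Black to move; king on d8.
In check: no.
Legal moves: Ke8, Kc8, Ke7, Kc7, Ng3, Ne3, Nd2, a2, h1=Q, h1=R, h1=B, h1=N.
Count: 12.

12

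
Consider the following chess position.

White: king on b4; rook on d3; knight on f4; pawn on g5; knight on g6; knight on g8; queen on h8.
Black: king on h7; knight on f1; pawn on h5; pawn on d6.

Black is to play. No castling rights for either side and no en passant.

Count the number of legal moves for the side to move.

0

Black to move; king on h7.
In check: yes, from the white queen on h8.
Legal moves: none.
Count: 0.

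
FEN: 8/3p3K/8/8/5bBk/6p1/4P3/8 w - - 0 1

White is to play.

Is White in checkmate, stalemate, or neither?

White to move; white king on h7.
In check: no.
Legal moves for White: Kh8, Kg8, Kg7, Kg6, Bxd7, Be6, Bh5, Bf5, Bh3, Bf3, e3, e4.
White has 12 legal moves and is not in check → neither.

neither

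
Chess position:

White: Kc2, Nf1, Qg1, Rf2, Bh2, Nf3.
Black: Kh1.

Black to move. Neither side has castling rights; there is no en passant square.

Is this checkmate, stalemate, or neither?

Black to move; black king on h1.
In check: yes, from the white queen on g1.
King squares — g1: attacked by Bh2; g2: attacked by Qg1; h2: attacked by Nf1.
Legal moves for Black: none.
In check with no legal moves → checkmate.

checkmate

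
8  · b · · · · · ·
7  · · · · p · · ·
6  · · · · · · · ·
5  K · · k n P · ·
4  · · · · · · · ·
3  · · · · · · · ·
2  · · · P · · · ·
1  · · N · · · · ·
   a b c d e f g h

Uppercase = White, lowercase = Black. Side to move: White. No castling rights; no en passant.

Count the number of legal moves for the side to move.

12

White to move; king on a5.
In check: no.
Legal moves: Kb6, Ka6, Kb5, Kb4, Ka4, Nd3, Nb3, Ne2, Na2, f6, d3, d4.
Count: 12.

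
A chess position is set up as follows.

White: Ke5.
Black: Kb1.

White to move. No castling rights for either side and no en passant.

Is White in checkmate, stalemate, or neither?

White to move; white king on e5.
In check: no.
Legal moves for White: Kf6, Ke6, Kd6, Kf5, Kd5, Kf4, Ke4, Kd4.
White has 8 legal moves and is not in check → neither.

neither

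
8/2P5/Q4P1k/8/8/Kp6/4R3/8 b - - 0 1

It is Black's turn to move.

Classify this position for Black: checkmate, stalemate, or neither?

neither

Black to move; black king on h6.
In check: no.
Legal moves for Black: Kh7, Kg6, Kh5, Kg5, b2.
Black has 5 legal moves and is not in check → neither.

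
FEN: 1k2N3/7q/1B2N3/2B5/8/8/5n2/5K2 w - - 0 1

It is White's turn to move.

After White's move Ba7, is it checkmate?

After Ba7: black king on b8; in check: yes, from the white bishop on a7.
Black has 4 legal replies: Kc8, Ka8, Kb7, Qxa7.
In check but a legal move exists → not checkmate.

no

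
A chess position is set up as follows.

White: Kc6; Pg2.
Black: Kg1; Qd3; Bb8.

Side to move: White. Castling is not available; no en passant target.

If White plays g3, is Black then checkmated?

After g3: black king on g1; in check: no.
Black is not in check, so this cannot be checkmate.

no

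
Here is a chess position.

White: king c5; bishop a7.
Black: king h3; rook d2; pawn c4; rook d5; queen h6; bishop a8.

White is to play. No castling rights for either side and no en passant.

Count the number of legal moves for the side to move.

White to move; king on c5.
In check: yes, from the black rook on d5.
Legal moves: Kxc4, Kb4.
Count: 2.

2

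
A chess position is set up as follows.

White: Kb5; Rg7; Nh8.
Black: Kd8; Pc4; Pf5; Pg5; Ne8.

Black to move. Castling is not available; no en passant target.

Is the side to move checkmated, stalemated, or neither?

Black to move; black king on d8.
In check: no.
Legal moves for Black: Nxg7, Nc7+, Nf6, Nd6+, Kc8, g4, f4, c3.
Black has 8 legal moves and is not in check → neither.

neither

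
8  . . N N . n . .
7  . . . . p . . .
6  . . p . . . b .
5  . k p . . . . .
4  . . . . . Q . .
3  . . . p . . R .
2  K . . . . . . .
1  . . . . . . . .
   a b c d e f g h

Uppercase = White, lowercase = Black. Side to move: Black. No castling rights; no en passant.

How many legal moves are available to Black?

Black to move; king on b5.
In check: no.
Legal moves: Nh7, Nd7, Ne6, Be8, Bh7, Bf7+, Bh5, Bf5, Be4, Ka6, Ka5, e6, c4, d2, e5.
Count: 15.

15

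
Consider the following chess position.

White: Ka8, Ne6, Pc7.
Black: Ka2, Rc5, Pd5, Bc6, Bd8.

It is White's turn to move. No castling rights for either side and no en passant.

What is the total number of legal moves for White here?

White to move; king on a8.
In check: yes, from the black bishop on c6.
Legal moves: Kb8, Ka7.
Count: 2.

2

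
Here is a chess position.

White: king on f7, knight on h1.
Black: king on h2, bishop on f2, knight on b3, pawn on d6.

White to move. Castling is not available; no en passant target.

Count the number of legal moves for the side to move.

10

White to move; king on f7.
In check: no.
Legal moves: Kg8, Kf8, Ke8, Kg7, Ke7, Kg6, Kf6, Ke6, Ng3, Nxf2.
Count: 10.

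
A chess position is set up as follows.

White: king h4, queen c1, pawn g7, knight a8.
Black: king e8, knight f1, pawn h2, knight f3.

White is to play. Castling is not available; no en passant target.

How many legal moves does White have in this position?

White to move; king on h4.
In check: yes, from the black knight on f3.
Legal moves: Kh5, Kg4, Kh3.
Count: 3.

3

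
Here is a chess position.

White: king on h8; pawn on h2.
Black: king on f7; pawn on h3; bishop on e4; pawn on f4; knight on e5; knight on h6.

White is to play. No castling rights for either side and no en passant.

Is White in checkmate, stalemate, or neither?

White to move; white king on h8.
In check: no.
King squares — g7: attacked by Kf7; h7: attacked by Be4; g8: attacked by Nh6.
Legal moves for White: none.
Not in check and no legal moves → stalemate.

stalemate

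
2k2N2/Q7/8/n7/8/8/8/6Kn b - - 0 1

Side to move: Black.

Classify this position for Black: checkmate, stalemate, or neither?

Black to move; black king on c8.
In check: no.
Legal moves for Black: Kd8, Nb7, Nc6, Nc4, Nb3, Ng3, Nf2.
Black has 7 legal moves and is not in check → neither.

neither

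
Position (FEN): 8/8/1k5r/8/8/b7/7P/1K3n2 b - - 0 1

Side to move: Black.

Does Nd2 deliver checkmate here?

After Nd2: white king on b1; in check: yes, from the black knight on d2.
White has 3 legal replies: Kc2, Ka2, Ka1.
In check but a legal move exists → not checkmate.

no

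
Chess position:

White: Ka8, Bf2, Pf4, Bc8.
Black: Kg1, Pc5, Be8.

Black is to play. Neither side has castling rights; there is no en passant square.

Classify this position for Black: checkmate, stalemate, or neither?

Black to move; black king on g1.
In check: yes, from the white bishop on f2.
Legal moves for Black: Kh2, Kg2, Kxf2, Kh1, Kf1.
Black is in check but has 5 legal moves → neither.

neither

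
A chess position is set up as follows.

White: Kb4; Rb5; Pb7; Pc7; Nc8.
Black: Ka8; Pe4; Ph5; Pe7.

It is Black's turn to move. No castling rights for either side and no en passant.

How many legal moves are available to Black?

Black to move; king on a8.
In check: yes, from the white pawn on b7.
Legal moves: none.
Count: 0.

0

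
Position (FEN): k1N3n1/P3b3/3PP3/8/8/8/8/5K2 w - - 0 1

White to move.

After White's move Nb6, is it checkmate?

After Nb6: black king on a8; in check: yes, from the white knight on b6.
Black has 2 legal replies: Kb7, Kxa7.
In check but a legal move exists → not checkmate.

no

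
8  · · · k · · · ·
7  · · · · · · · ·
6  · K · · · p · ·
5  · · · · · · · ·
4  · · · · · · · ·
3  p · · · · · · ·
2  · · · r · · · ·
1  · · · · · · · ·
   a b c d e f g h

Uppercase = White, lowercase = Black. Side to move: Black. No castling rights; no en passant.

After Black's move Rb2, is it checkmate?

After Rb2: white king on b6; in check: yes, from the black rook on b2.
White has 5 legal replies: Ka7, Kc6, Ka6, Kc5, Ka5.
In check but a legal move exists → not checkmate.

no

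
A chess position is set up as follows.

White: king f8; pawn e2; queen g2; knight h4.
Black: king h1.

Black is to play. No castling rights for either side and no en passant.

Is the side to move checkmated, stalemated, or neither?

Black to move; black king on h1.
In check: yes, from the white queen on g2.
King squares — g1: attacked by Qg2; g2: attacked by Nh4; h2: attacked by Qg2.
Legal moves for Black: none.
In check with no legal moves → checkmate.

checkmate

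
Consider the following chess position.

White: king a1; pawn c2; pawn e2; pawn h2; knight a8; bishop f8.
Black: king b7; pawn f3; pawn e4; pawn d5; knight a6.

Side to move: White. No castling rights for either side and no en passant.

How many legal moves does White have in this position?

18

White to move; king on a1.
In check: no.
Legal moves: Bg7, Be7, Bh6, Bd6, Bc5, Bb4, Ba3, Nc7, Nb6, Kb2, Ka2, Kb1, exf3, h3, e3, c3, h4, c4.
Count: 18.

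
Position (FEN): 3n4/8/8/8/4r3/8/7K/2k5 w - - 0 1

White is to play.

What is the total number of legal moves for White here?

5

White to move; king on h2.
In check: no.
Legal moves: Kh3, Kg3, Kg2, Kh1, Kg1.
Count: 5.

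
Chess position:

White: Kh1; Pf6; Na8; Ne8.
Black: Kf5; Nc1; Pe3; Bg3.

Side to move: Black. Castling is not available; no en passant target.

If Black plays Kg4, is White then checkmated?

no

After Kg4: white king on h1; in check: no.
White is not in check, so this cannot be checkmate.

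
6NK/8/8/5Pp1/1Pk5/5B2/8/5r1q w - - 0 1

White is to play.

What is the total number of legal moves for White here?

4

White to move; king on h8.
In check: yes, from the black queen on h1.
Legal moves: Kg7, Nh6, Bh5, Bxh1.
Count: 4.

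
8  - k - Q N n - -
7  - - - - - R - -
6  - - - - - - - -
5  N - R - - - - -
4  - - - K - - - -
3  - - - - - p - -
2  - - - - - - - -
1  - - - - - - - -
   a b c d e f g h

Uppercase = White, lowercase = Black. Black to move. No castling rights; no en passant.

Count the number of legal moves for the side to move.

Black to move; king on b8.
In check: yes, from the white queen on d8.
Legal moves: none.
Count: 0.

0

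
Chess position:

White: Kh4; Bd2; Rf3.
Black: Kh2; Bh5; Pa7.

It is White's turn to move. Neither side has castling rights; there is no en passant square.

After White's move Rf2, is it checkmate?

no

After Rf2: black king on h2; in check: yes, from the white rook on f2.
Black has 2 legal replies: Kh1, Kg1.
In check but a legal move exists → not checkmate.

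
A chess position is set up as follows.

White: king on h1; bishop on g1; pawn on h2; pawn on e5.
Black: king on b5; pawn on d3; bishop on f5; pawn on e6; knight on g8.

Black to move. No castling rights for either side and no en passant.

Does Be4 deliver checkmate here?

yes

After Be4: white king on h1; in check: yes, from the black bishop on e4.
King squares — g1: own bishop; g2: attacked by Be4; h2: own pawn.
White has no legal moves → checkmate.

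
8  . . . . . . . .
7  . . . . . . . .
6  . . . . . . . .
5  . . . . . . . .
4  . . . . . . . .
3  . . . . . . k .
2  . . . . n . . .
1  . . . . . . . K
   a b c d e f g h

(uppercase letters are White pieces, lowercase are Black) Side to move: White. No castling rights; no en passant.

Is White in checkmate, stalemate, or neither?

stalemate

White to move; white king on h1.
In check: no.
King squares — g1: attacked by Ne2; g2: attacked by Kg3; h2: attacked by Kg3.
Legal moves for White: none.
Not in check and no legal moves → stalemate.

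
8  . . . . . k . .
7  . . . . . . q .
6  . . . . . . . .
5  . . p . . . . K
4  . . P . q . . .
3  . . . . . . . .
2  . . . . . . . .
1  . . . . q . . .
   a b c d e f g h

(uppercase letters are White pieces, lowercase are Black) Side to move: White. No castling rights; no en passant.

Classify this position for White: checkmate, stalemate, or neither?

stalemate

White to move; white king on h5.
In check: no.
King squares — g4: attacked by Qe4; h4: attacked by Qe1; g5: attacked by Qg7; g6: attacked by Qe4; h6: attacked by Qg7.
Legal moves for White: none.
Not in check and no legal moves → stalemate.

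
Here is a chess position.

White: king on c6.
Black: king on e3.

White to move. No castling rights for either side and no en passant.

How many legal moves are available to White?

White to move; king on c6.
In check: no.
Legal moves: Kd7, Kc7, Kb7, Kd6, Kb6, Kd5, Kc5, Kb5.
Count: 8.

8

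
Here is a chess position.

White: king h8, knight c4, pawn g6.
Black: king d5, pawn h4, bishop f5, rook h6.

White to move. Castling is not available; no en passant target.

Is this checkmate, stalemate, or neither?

White to move; white king on h8.
In check: yes, from the black rook on h6.
King squares — g7: available; h7: attacked by Rh6; g8: available.
Legal moves for White: Kg8, Kg7.
White is in check but has 2 legal moves → neither.

neither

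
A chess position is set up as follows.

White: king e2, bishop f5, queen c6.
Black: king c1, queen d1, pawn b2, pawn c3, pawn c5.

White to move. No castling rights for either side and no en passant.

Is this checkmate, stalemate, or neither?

White to move; white king on e2.
In check: yes, from the black queen on d1.
Legal moves for White: Ke3, Kf2.
White is in check but has 2 legal moves → neither.

neither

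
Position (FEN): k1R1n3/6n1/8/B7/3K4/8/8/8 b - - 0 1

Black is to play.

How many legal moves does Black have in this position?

Black to move; king on a8.
In check: yes, from the white rook on c8.
Legal moves: Kb7, Ka7.
Count: 2.

2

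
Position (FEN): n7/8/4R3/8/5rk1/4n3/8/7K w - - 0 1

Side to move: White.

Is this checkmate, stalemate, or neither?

White to move; white king on h1.
In check: no.
Legal moves for White: Re8, Re7, Rh6, Rg6+, Rf6, Rd6, Rc6, Rb6, Ra6, Re5, Re4, Rxe3, Kh2, Kg1.
White has 14 legal moves and is not in check → neither.

neither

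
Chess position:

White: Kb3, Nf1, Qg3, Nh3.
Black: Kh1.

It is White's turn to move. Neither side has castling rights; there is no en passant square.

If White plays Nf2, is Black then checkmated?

After Nf2: black king on h1; in check: yes, from the white knight on f2.
King squares — g1: attacked by Qg3; g2: attacked by Qg3; h2: attacked by Nf1.
Black has no legal moves → checkmate.

yes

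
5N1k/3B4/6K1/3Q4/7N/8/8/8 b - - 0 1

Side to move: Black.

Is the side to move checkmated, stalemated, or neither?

stalemate

Black to move; black king on h8.
In check: no.
King squares — g7: attacked by Kg6; h7: attacked by Kg6; g8: attacked by Qd5.
Legal moves for Black: none.
Not in check and no legal moves → stalemate.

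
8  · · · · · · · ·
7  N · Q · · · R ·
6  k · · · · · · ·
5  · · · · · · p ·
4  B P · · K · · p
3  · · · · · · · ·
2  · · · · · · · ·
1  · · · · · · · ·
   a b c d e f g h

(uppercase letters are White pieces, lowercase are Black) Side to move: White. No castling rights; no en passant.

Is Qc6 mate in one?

yes

After Qc6: black king on a6; in check: yes, from the white queen on c6.
King squares — a5: attacked by Pb4; b5: attacked by Ba4; b6: attacked by Qc6; a7: attacked by Rg7; b7: attacked by Qc6.
Black has no legal moves → checkmate.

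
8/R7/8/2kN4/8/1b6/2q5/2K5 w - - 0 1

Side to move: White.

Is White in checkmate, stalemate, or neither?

checkmate

White to move; white king on c1.
In check: yes, from the black queen on c2.
King squares — b1: attacked by Qc2; d1: attacked by Qc2; b2: attacked by Qc2; c2: attacked by Bb3; d2: attacked by Qc2.
Legal moves for White: none.
In check with no legal moves → checkmate.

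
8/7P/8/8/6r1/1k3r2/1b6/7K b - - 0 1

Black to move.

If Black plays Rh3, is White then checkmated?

yes

After Rh3: white king on h1; in check: yes, from the black rook on h3.
King squares — g1: attacked by Rg4; g2: attacked by Rg4; h2: attacked by Rh3.
White has no legal moves → checkmate.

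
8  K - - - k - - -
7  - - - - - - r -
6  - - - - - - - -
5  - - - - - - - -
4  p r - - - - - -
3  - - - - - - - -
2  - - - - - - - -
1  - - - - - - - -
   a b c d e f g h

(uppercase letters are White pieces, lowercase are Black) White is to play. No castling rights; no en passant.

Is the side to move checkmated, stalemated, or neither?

White to move; white king on a8.
In check: no.
King squares — a7: attacked by Rg7; b7: attacked by Rb4; b8: attacked by Rb4.
Legal moves for White: none.
Not in check and no legal moves → stalemate.

stalemate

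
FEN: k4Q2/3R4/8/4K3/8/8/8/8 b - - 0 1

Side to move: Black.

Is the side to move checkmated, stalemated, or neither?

checkmate

Black to move; black king on a8.
In check: yes, from the white queen on f8.
King squares — a7: attacked by Rd7; b7: attacked by Rd7; b8: attacked by Qf8.
Legal moves for Black: none.
In check with no legal moves → checkmate.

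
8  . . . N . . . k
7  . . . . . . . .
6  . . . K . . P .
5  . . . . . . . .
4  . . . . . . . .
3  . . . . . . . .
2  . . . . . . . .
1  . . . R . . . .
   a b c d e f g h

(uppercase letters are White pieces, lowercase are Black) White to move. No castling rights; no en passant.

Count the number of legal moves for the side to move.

24

White to move; king on d6.
In check: no.
Legal moves: Nf7+, Nb7, Ne6, Nc6, Ke7, Kd7, Kc7, Ke6, Kc6, Ke5, Kd5, Kc5, Rd5, Rd4, Rd3, Rd2, Rh1+, Rg1, Rf1, Re1, Rc1, Rb1, Ra1, g7+.
Count: 24.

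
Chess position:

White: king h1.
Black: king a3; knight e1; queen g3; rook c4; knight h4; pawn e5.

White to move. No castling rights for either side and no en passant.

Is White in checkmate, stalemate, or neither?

White to move; white king on h1.
In check: no.
King squares — g1: attacked by Qg3; g2: attacked by Ne1; h2: attacked by Qg3.
Legal moves for White: none.
Not in check and no legal moves → stalemate.

stalemate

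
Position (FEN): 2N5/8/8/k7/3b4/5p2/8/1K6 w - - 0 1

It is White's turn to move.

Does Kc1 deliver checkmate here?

no

After Kc1: black king on a5; in check: no.
Black is not in check, so this cannot be checkmate.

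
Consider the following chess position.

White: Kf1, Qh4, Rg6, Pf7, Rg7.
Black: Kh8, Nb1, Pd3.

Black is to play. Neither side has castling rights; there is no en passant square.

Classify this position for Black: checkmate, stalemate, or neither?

Black to move; black king on h8.
In check: yes, from the white queen on h4.
King squares — g7: attacked by Rg6; h7: attacked by Qh4; g8: attacked by Pf7.
Legal moves for Black: none.
In check with no legal moves → checkmate.

checkmate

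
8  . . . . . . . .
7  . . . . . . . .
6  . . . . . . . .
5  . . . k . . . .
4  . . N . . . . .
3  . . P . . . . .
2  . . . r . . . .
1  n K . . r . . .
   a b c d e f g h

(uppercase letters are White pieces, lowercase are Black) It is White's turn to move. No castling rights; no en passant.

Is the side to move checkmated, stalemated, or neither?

checkmate

White to move; white king on b1.
In check: yes, from the black rook on e1.
King squares — a1: attacked by Re1; c1: attacked by Re1; a2: attacked by Rd2; b2: attacked by Rd2; c2: attacked by Na1.
Legal moves for White: none.
In check with no legal moves → checkmate.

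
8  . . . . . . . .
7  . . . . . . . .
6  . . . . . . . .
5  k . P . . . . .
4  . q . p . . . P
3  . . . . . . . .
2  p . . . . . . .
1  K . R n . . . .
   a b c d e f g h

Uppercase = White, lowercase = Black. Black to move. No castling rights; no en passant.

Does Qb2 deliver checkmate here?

After Qb2: white king on a1; in check: yes, from the black queen on b2.
King squares — b1: attacked by Pa2; a2: attacked by Qb2; b2: attacked by Nd1.
White has no legal moves → checkmate.

yes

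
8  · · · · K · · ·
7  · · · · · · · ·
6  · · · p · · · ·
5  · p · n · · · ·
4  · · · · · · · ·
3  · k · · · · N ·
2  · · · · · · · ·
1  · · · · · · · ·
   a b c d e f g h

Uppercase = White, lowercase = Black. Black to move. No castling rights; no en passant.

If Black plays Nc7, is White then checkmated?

no

After Nc7: white king on e8; in check: yes, from the black knight on c7.
White has 5 legal replies: Kf8, Kd8, Kf7, Ke7, Kd7.
In check but a legal move exists → not checkmate.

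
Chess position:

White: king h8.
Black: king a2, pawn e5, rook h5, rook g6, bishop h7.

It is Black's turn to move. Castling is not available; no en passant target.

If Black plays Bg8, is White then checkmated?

After Bg8: white king on h8; in check: yes, from the black rook on h5.
King squares — g7: attacked by Rg6; h7: attacked by Rh5; g8: attacked by Rg6.
White has no legal moves → checkmate.

yes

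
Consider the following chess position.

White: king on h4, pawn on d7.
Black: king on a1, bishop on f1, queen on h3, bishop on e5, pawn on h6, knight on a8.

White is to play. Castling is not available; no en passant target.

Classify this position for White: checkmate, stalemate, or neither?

checkmate

White to move; white king on h4.
In check: yes, from the black queen on h3.
King squares — g3: attacked by Qh3; h3: attacked by Bf1; g4: attacked by Qh3; g5: attacked by Ph6; h5: attacked by Qh3.
Legal moves for White: none.
In check with no legal moves → checkmate.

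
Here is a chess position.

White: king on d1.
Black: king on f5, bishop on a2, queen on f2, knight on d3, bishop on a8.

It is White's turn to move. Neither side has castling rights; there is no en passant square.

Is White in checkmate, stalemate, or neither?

White to move; white king on d1.
In check: no.
King squares — c1: attacked by Nd3; e1: attacked by Qf2; c2: attacked by Qf2; d2: attacked by Qf2; e2: attacked by Qf2.
Legal moves for White: none.
Not in check and no legal moves → stalemate.

stalemate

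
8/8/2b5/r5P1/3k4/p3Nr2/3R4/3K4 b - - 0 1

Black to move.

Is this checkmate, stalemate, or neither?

neither

Black to move; black king on d4.
In check: yes, from the white rook on d2.
Legal moves for Black: Ke5, Kc5, Ke4, Kxe3, Kc3.
Black is in check but has 5 legal moves → neither.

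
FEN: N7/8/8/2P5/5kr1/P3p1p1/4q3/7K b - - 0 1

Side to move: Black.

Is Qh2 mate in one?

yes

After Qh2: white king on h1; in check: yes, from the black queen on h2.
King squares — g1: attacked by Qh2; g2: attacked by Qh2; h2: attacked by Pg3.
White has no legal moves → checkmate.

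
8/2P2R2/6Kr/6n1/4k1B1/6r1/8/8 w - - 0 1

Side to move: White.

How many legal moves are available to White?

3

White to move; king on g6.
In check: yes, from the black rook on h6.
Legal moves: Kg7, Kxh6, Kxg5.
Count: 3.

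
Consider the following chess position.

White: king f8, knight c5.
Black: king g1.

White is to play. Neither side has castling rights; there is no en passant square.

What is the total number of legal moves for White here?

13

White to move; king on f8.
In check: no.
Legal moves: Kg8, Ke8, Kg7, Kf7, Ke7, Nd7, Nb7, Ne6, Na6, Ne4, Na4, Nd3, Nb3.
Count: 13.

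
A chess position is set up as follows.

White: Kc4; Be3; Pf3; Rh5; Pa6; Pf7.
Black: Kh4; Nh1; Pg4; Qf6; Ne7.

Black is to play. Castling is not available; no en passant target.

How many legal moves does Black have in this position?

Black to move; king on h4.
In check: yes, from the white rook on h5.
Legal moves: Kxh5, Kg3.
Count: 2.

2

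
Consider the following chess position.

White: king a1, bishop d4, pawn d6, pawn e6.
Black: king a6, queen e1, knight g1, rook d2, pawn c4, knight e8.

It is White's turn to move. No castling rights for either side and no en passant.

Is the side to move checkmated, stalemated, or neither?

White to move; white king on a1.
In check: yes, from the black queen on e1.
King squares — b1: attacked by Qe1; a2: attacked by Rd2; b2: attacked by Rd2.
Legal moves for White: none.
In check with no legal moves → checkmate.

checkmate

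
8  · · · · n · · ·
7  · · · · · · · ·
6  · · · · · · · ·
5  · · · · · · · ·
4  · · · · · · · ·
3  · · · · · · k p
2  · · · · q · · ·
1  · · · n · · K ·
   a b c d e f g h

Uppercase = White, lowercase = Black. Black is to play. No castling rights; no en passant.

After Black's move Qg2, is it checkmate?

yes

After Qg2: white king on g1; in check: yes, from the black queen on g2.
King squares — f1: attacked by Qg2; h1: attacked by Qg2; f2: attacked by Nd1; g2: attacked by Kg3; h2: attacked by Qg2.
White has no legal moves → checkmate.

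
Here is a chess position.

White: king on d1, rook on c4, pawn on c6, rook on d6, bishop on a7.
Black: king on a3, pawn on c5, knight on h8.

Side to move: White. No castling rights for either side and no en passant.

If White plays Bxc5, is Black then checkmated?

After Bxc5: black king on a3; in check: yes, from the white bishop on c5.
Black has 3 legal replies: Kb3, Kb2, Ka2.
In check but a legal move exists → not checkmate.

no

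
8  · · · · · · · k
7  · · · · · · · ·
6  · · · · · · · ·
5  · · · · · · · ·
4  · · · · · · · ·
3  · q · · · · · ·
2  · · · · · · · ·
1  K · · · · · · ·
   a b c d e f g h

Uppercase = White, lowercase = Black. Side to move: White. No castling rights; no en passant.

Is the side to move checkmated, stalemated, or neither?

stalemate

White to move; white king on a1.
In check: no.
King squares — b1: attacked by Qb3; a2: attacked by Qb3; b2: attacked by Qb3.
Legal moves for White: none.
Not in check and no legal moves → stalemate.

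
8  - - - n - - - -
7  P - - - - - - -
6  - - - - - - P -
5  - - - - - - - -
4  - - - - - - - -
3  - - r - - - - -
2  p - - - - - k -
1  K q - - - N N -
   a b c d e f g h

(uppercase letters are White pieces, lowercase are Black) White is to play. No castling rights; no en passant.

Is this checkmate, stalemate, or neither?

checkmate

White to move; white king on a1.
In check: yes, from the black queen on b1.
King squares — b1: attacked by Pa2; a2: attacked by Qb1; b2: attacked by Qb1.
Legal moves for White: none.
In check with no legal moves → checkmate.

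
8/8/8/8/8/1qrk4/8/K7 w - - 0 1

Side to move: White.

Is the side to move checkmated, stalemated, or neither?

stalemate

White to move; white king on a1.
In check: no.
King squares — b1: attacked by Qb3; a2: attacked by Qb3; b2: attacked by Qb3.
Legal moves for White: none.
Not in check and no legal moves → stalemate.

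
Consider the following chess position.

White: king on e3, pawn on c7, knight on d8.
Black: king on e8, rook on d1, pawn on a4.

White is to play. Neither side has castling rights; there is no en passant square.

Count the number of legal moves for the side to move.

White to move; king on e3.
In check: no.
Legal moves: Nf7, Nb7, Ne6, Nc6, Kf4, Ke4, Kf3, Kf2, Ke2, c8=Q, c8=R, c8=B, c8=N.
Count: 13.

13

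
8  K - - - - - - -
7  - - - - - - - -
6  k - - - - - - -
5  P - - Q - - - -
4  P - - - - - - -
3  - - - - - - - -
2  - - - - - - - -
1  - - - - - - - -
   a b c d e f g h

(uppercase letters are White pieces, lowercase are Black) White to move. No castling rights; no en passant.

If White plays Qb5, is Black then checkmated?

yes

After Qb5: black king on a6; in check: yes, from the white queen on b5.
King squares — a5: attacked by Qb5; b5: attacked by Pa4; b6: attacked by Pa5; a7: attacked by Ka8; b7: attacked by Qb5.
Black has no legal moves → checkmate.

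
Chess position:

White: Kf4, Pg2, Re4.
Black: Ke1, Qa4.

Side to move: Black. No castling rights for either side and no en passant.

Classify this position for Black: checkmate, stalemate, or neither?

neither

Black to move; black king on e1.
In check: yes, from the white rook on e4.
King squares — d1: available; f1: available; d2: available; e2: attacked by Re4; f2: available.
Legal moves for Black: Kf2, Kd2, Kf1, Kd1, Qxe4+.
Black is in check but has 5 legal moves → neither.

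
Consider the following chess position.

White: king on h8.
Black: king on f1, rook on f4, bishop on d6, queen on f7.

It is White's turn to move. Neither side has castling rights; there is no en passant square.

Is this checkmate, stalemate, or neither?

White to move; white king on h8.
In check: no.
King squares — g7: attacked by Qf7; h7: attacked by Qf7; g8: attacked by Qf7.
Legal moves for White: none.
Not in check and no legal moves → stalemate.

stalemate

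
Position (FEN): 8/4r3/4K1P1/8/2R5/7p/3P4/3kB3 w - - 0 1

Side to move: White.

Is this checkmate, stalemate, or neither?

White to move; white king on e6.
In check: yes, from the black rook on e7.
Legal moves for White: Kxe7, Kf6, Kd6, Kf5, Kd5.
White is in check but has 5 legal moves → neither.

neither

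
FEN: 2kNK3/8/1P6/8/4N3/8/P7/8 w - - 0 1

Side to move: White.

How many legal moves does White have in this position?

White to move; king on e8.
In check: no.
Legal moves: Kf8, Kf7, Ke7, Nf7, Nb7, Ne6, Nc6, Nf6, Nd6+, Ng5, Nc5, Ng3, Nc3, Nf2, Nd2, b7+, a3, a4.
Count: 18.

18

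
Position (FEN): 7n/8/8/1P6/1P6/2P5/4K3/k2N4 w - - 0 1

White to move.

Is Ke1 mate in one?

After Ke1: black king on a1; in check: no.
Black is not in check, so this cannot be checkmate.

no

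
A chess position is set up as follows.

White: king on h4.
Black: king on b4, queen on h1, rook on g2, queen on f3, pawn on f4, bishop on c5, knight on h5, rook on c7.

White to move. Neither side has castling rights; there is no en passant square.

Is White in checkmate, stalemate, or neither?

White to move; white king on h4.
In check: yes, from the black queen on h1.
King squares — g3: attacked by Rg2; h3: attacked by Qh1; g4: attacked by Rg2; g5: attacked by Rg2; h5: attacked by Qh1.
Legal moves for White: none.
In check with no legal moves → checkmate.

checkmate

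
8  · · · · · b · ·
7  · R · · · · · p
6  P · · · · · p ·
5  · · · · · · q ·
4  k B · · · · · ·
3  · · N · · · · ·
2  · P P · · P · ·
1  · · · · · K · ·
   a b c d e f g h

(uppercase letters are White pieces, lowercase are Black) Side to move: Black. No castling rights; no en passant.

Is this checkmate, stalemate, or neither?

Black to move; black king on a4.
In check: yes, from the white knight on c3.
King squares — a3: attacked by Pb2; b3: attacked by Pc2; b4: attacked by Rb7; a5: attacked by Bb4; b5: attacked by Nc3.
Legal moves for Black: none.
In check with no legal moves → checkmate.

checkmate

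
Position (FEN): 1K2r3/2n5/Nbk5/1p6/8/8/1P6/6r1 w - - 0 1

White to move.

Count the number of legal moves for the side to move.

White to move; king on b8.
In check: yes, from the black rook on e8.
Legal moves: none.
Count: 0.

0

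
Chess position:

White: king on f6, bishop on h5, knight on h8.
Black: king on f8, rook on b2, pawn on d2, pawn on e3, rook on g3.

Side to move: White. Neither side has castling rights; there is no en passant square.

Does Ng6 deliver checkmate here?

After Ng6: black king on f8; in check: yes, from the white knight on g6.
Black has 3 legal replies: Kg8, Ke8, Rxg6+.
In check but a legal move exists → not checkmate.

no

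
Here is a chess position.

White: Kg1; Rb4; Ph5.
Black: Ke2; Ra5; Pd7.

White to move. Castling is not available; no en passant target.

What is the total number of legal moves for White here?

18

White to move; king on g1.
In check: no.
Legal moves: Rb8, Rb7, Rb6, Rb5, Rh4, Rg4, Rf4, Re4+, Rd4, Rc4, Ra4, Rb3, Rb2+, Rb1, Kh2, Kg2, Kh1, h6.
Count: 18.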